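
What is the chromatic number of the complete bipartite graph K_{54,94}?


K_{54,94} is bipartite by definition: the two parts are independent sets, with every edge crossing between them.
Color all vertices in one part with color 1 and all vertices in the other part with color 2.
Since the graph has at least one edge, one color does not suffice.
Chromatic number = 2.

2


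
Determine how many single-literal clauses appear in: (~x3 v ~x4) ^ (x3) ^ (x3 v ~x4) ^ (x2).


A unit clause contains exactly one literal.
Unit clauses found: (x3), (x2).
Count = 2.

2


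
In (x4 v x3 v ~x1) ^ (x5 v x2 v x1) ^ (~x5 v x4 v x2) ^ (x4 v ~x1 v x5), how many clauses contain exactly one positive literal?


A definite clause has exactly one positive literal.
Clause 1: 2 positive -> not definite
Clause 2: 3 positive -> not definite
Clause 3: 2 positive -> not definite
Clause 4: 2 positive -> not definite
Definite clause count = 0.

0


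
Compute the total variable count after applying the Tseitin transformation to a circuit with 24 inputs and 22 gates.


The Tseitin transformation introduces one auxiliary variable per gate.
Total variables = inputs + gates = 24 + 22 = 46.

46


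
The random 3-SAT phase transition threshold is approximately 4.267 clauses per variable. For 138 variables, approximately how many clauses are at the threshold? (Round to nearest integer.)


The 3-SAT phase transition occurs at approximately 4.267 clauses per variable.
m = 4.267 * 138 = 588.846.
Rounded to nearest integer: 589.

589


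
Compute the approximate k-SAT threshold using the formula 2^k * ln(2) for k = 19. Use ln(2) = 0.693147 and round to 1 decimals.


Using the asymptotic formula: threshold ~ 2^k * ln(2).
2^19 = 524288.
524288 * 0.693147 = 363408.7.

363408.7


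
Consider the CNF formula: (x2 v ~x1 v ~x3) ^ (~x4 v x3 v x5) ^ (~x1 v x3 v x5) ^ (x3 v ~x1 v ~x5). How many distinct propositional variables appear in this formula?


Identify each distinct variable in the formula.
Variables found: x1, x2, x3, x4, x5.
Total distinct variables = 5.

5


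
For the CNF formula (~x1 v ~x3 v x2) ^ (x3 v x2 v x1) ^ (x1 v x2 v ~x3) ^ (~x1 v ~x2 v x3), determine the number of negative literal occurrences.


Scan each clause for negated literals.
Clause 1: 2 negative; Clause 2: 0 negative; Clause 3: 1 negative; Clause 4: 2 negative.
Total negative literal occurrences = 5.

5


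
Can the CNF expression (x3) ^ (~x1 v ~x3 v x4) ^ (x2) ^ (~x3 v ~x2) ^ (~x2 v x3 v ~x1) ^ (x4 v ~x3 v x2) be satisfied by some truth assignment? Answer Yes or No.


Check all 16 possible truth assignments.
Number of satisfying assignments found: 0.
The formula is unsatisfiable.

No


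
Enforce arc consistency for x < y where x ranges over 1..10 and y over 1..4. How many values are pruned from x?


For the constraint x < y, x needs a supporting value in y's domain.
x can be at most 3 (one less than y's maximum).
Valid x values from domain: 3 out of 10.
Pruned = 10 - 3 = 7.

7


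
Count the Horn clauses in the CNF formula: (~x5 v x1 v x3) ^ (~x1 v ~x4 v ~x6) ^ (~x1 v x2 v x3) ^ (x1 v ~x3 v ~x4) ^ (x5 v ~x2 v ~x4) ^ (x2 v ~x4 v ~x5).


A Horn clause has at most one positive literal.
Clause 1: 2 positive lit(s) -> not Horn
Clause 2: 0 positive lit(s) -> Horn
Clause 3: 2 positive lit(s) -> not Horn
Clause 4: 1 positive lit(s) -> Horn
Clause 5: 1 positive lit(s) -> Horn
Clause 6: 1 positive lit(s) -> Horn
Total Horn clauses = 4.

4


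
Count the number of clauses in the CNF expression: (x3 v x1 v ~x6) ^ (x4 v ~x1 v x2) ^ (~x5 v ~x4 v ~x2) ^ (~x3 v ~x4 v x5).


Each group enclosed in parentheses joined by ^ is one clause.
Counting the conjuncts: 4 clauses.

4


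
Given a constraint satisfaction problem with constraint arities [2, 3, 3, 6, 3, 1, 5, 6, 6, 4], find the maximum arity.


The arities are: 2, 3, 3, 6, 3, 1, 5, 6, 6, 4.
Scan for the maximum value.
Maximum arity = 6.

6


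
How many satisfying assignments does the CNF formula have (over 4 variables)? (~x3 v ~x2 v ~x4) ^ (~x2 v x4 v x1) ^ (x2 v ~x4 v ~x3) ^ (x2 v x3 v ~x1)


Enumerate all 16 truth assignments over 4 variables.
Test each against every clause.
Satisfying assignments found: 8.

8


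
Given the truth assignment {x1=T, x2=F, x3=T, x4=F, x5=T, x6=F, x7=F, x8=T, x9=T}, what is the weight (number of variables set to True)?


The weight is the number of variables assigned True.
True variables: x1, x3, x5, x8, x9.
Weight = 5.

5


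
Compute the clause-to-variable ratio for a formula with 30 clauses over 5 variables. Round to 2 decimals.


Clause-to-variable ratio = clauses / variables.
30 / 5 = 6.0.

6.0


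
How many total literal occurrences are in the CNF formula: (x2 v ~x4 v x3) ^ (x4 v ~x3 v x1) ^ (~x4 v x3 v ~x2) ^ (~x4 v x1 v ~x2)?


Clause lengths: 3, 3, 3, 3.
Sum = 3 + 3 + 3 + 3 = 12.

12


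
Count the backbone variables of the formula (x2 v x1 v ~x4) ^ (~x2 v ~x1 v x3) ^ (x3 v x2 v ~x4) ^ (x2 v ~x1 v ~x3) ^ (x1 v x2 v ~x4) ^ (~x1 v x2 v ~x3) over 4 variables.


Find all satisfying assignments: 9 model(s).
Check which variables have the same value in every model.
No variable is fixed across all models.
Backbone size = 0.

0


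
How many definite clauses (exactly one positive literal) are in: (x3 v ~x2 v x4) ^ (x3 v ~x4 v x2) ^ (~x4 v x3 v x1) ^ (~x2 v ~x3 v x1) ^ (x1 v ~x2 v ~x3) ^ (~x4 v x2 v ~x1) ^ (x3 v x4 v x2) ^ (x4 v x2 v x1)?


A definite clause has exactly one positive literal.
Clause 1: 2 positive -> not definite
Clause 2: 2 positive -> not definite
Clause 3: 2 positive -> not definite
Clause 4: 1 positive -> definite
Clause 5: 1 positive -> definite
Clause 6: 1 positive -> definite
Clause 7: 3 positive -> not definite
Clause 8: 3 positive -> not definite
Definite clause count = 3.

3


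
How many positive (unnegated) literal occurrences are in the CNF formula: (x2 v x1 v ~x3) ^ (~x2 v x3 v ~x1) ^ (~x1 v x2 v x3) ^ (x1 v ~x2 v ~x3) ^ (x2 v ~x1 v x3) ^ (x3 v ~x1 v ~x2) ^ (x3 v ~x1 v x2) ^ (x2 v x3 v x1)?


Scan each clause for unnegated literals.
Clause 1: 2 positive; Clause 2: 1 positive; Clause 3: 2 positive; Clause 4: 1 positive; Clause 5: 2 positive; Clause 6: 1 positive; Clause 7: 2 positive; Clause 8: 3 positive.
Total positive literal occurrences = 14.

14


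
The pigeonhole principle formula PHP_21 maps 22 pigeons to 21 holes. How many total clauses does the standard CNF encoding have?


The PHP encoding has two parts:
1) At-least-one-hole clauses: 22 (one per pigeon, each with 21 literals).
2) At-most-one-pigeon-per-hole clauses: 21 holes * C(22,2) = 21 * 231 = 4851.
Total clauses = 22 + 4851 = 4873.

4873


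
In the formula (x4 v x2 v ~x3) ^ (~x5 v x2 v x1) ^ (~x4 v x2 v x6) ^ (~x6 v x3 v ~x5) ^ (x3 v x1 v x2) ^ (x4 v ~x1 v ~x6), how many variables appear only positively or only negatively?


A pure literal appears in only one polarity across all clauses.
Pure literals: x2 (positive only), x5 (negative only).
Count = 2.

2


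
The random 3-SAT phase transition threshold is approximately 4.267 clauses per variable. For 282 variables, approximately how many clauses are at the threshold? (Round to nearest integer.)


The 3-SAT phase transition occurs at approximately 4.267 clauses per variable.
m = 4.267 * 282 = 1203.294.
Rounded to nearest integer: 1203.

1203


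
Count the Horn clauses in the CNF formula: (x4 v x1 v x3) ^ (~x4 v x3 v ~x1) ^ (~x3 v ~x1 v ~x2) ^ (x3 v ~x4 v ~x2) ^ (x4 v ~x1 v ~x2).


A Horn clause has at most one positive literal.
Clause 1: 3 positive lit(s) -> not Horn
Clause 2: 1 positive lit(s) -> Horn
Clause 3: 0 positive lit(s) -> Horn
Clause 4: 1 positive lit(s) -> Horn
Clause 5: 1 positive lit(s) -> Horn
Total Horn clauses = 4.

4


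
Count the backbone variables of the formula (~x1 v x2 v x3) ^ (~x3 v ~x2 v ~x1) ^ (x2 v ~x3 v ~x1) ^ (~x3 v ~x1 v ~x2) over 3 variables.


Find all satisfying assignments: 5 model(s).
Check which variables have the same value in every model.
No variable is fixed across all models.
Backbone size = 0.

0


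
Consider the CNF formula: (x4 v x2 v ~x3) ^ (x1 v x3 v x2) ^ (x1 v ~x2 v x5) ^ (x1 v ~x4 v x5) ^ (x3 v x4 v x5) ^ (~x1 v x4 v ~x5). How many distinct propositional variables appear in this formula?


Identify each distinct variable in the formula.
Variables found: x1, x2, x3, x4, x5.
Total distinct variables = 5.

5


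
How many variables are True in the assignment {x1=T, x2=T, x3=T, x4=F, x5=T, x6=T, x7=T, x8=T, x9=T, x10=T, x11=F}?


The weight is the number of variables assigned True.
True variables: x1, x2, x3, x5, x6, x7, x8, x9, x10.
Weight = 9.

9


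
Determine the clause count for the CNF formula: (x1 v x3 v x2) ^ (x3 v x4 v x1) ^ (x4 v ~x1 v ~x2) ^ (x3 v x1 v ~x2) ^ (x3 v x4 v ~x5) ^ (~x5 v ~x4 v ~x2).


Each group enclosed in parentheses joined by ^ is one clause.
Counting the conjuncts: 6 clauses.

6


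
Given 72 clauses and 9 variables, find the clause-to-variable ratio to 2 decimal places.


Clause-to-variable ratio = clauses / variables.
72 / 9 = 8.0.

8.0


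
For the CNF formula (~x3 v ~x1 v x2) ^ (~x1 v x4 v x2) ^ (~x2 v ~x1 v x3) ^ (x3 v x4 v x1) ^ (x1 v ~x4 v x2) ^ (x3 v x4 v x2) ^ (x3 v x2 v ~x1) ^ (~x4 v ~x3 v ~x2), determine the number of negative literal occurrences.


Scan each clause for negated literals.
Clause 1: 2 negative; Clause 2: 1 negative; Clause 3: 2 negative; Clause 4: 0 negative; Clause 5: 1 negative; Clause 6: 0 negative; Clause 7: 1 negative; Clause 8: 3 negative.
Total negative literal occurrences = 10.

10


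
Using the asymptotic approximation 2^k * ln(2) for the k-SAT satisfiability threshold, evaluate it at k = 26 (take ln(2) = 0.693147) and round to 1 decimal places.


Using the asymptotic formula: threshold ~ 2^k * ln(2).
2^26 = 67108864.
67108864 * 0.693147 = 46516307.8.

46516307.8


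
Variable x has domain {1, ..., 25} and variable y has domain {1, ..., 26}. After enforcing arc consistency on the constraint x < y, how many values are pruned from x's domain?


For the constraint x < y, x needs a supporting value in y's domain.
x can be at most 25 (one less than y's maximum).
Valid x values from domain: 25 out of 25.
Pruned = 25 - 25 = 0.

0


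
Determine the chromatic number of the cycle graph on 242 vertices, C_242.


A cycle on an even number of vertices is bipartite: alternate two colors around the cycle.
Since 242 is even, two colors suffice, and at least two are needed because the graph has edges.
Chromatic number = 2.

2


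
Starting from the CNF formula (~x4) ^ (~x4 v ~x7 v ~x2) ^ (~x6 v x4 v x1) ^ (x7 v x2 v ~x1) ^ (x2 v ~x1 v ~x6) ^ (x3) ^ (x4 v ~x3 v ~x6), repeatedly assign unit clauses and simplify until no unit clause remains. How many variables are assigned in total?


Unit propagation repeatedly assigns the literal in any unit clause, then simplifies.
Assignments in order: x4 = F, x3 = T, x6 = F.
No further unit clauses remain.
Total variables assigned = 3.

3


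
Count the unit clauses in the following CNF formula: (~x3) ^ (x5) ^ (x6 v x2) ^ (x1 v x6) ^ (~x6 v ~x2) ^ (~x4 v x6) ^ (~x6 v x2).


A unit clause contains exactly one literal.
Unit clauses found: (~x3), (x5).
Count = 2.

2


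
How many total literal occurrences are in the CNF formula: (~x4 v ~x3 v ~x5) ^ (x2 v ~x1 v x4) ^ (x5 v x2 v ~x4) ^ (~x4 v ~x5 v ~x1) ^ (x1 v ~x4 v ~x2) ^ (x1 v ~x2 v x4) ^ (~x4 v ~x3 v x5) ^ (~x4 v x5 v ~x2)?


Clause lengths: 3, 3, 3, 3, 3, 3, 3, 3.
Sum = 3 + 3 + 3 + 3 + 3 + 3 + 3 + 3 = 24.

24


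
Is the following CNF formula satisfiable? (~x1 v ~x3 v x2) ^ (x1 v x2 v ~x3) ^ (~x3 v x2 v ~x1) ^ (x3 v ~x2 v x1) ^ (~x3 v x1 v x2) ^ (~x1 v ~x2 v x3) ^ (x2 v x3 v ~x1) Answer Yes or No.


Check all 8 possible truth assignments.
Number of satisfying assignments found: 3.
The formula is satisfiable.

Yes


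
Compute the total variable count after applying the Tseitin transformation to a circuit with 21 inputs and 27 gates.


The Tseitin transformation introduces one auxiliary variable per gate.
Total variables = inputs + gates = 21 + 27 = 48.

48


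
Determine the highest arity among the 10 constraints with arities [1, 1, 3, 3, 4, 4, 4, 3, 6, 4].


The arities are: 1, 1, 3, 3, 4, 4, 4, 3, 6, 4.
Scan for the maximum value.
Maximum arity = 6.

6


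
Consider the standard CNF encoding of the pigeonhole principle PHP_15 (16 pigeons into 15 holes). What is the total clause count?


The PHP encoding has two parts:
1) At-least-one-hole clauses: 16 (one per pigeon, each with 15 literals).
2) At-most-one-pigeon-per-hole clauses: 15 holes * C(16,2) = 15 * 120 = 1800.
Total clauses = 16 + 1800 = 1816.

1816


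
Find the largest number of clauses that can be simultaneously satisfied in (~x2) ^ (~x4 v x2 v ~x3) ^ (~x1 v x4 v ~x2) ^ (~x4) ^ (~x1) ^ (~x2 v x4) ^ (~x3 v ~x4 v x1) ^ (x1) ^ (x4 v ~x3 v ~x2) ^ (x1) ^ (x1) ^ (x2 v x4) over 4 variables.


Enumerate all 16 truth assignments.
For each, count how many of the 12 clauses are satisfied.
The formula is not fully satisfiable, so the maximum is below 12.
Maximum simultaneously satisfiable clauses = 10.

10


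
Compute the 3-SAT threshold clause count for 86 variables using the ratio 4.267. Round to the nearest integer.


The 3-SAT phase transition occurs at approximately 4.267 clauses per variable.
m = 4.267 * 86 = 366.962.
Rounded to nearest integer: 367.

367


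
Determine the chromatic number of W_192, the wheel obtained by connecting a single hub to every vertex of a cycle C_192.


W_192 consists of the cycle C_192 together with a hub vertex adjacent to every cycle vertex.
The cycle C_192 needs 2 colors (even cycle -> 2).
The hub is adjacent to every cycle vertex, so it must receive a new color distinct from all of them.
Chromatic number = 2 + 1 = 3.

3


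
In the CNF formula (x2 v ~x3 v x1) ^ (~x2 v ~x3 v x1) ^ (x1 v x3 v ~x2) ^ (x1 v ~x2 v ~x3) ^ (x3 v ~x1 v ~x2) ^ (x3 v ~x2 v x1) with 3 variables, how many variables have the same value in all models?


Find all satisfying assignments: 4 model(s).
Check which variables have the same value in every model.
No variable is fixed across all models.
Backbone size = 0.

0


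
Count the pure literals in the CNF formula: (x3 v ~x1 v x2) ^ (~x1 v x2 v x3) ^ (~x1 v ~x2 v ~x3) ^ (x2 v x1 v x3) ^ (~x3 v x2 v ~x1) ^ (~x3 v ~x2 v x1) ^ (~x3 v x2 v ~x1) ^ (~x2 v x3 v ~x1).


A pure literal appears in only one polarity across all clauses.
No pure literals found.
Count = 0.

0


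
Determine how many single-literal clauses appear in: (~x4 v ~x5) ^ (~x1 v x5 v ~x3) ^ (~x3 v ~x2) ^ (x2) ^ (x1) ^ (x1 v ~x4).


A unit clause contains exactly one literal.
Unit clauses found: (x2), (x1).
Count = 2.

2


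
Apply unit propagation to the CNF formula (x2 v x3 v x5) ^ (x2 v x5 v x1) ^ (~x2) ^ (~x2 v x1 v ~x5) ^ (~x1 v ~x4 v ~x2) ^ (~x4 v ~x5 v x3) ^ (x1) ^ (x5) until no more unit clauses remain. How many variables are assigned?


Unit propagation repeatedly assigns the literal in any unit clause, then simplifies.
Assignments in order: x2 = F, x1 = T, x5 = T.
No further unit clauses remain.
Total variables assigned = 3.

3


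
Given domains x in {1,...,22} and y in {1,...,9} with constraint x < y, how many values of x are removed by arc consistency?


For the constraint x < y, x needs a supporting value in y's domain.
x can be at most 8 (one less than y's maximum).
Valid x values from domain: 8 out of 22.
Pruned = 22 - 8 = 14.

14


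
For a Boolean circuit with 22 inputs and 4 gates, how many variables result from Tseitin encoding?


The Tseitin transformation introduces one auxiliary variable per gate.
Total variables = inputs + gates = 22 + 4 = 26.

26


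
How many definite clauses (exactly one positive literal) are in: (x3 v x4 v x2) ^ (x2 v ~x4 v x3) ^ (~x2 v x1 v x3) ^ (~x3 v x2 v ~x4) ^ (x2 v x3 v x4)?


A definite clause has exactly one positive literal.
Clause 1: 3 positive -> not definite
Clause 2: 2 positive -> not definite
Clause 3: 2 positive -> not definite
Clause 4: 1 positive -> definite
Clause 5: 3 positive -> not definite
Definite clause count = 1.

1


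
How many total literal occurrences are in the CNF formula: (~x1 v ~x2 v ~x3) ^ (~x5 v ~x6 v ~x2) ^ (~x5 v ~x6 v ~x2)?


Clause lengths: 3, 3, 3.
Sum = 3 + 3 + 3 = 9.

9


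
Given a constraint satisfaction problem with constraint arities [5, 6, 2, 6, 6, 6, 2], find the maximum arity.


The arities are: 5, 6, 2, 6, 6, 6, 2.
Scan for the maximum value.
Maximum arity = 6.

6


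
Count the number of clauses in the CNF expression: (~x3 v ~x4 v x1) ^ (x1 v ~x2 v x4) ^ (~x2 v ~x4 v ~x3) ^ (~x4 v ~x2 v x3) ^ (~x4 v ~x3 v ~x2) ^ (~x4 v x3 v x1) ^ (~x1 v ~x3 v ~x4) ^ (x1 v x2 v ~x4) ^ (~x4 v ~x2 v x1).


Each group enclosed in parentheses joined by ^ is one clause.
Counting the conjuncts: 9 clauses.

9


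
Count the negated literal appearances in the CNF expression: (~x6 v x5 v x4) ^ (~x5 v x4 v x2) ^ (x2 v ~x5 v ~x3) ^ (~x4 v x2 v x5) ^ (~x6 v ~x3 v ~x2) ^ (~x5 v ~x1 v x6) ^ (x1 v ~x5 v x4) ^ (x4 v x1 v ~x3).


Scan each clause for negated literals.
Clause 1: 1 negative; Clause 2: 1 negative; Clause 3: 2 negative; Clause 4: 1 negative; Clause 5: 3 negative; Clause 6: 2 negative; Clause 7: 1 negative; Clause 8: 1 negative.
Total negative literal occurrences = 12.

12


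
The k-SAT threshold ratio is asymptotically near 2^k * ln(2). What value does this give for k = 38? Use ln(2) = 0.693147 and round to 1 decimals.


Using the asymptotic formula: threshold ~ 2^k * ln(2).
2^38 = 274877906944.
274877906944 * 0.693147 = 190530796564.5.

190530796564.5


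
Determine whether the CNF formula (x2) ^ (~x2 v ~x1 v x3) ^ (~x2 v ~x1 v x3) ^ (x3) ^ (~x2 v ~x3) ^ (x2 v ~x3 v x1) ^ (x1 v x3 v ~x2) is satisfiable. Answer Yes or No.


Check all 8 possible truth assignments.
Number of satisfying assignments found: 0.
The formula is unsatisfiable.

No


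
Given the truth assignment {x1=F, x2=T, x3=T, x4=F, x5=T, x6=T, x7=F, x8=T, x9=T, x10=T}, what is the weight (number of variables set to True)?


The weight is the number of variables assigned True.
True variables: x2, x3, x5, x6, x8, x9, x10.
Weight = 7.

7


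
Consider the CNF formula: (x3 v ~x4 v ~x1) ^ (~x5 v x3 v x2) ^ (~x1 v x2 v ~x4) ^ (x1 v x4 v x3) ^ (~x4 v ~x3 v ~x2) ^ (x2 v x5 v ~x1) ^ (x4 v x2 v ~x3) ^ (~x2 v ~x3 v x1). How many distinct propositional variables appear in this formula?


Identify each distinct variable in the formula.
Variables found: x1, x2, x3, x4, x5.
Total distinct variables = 5.

5


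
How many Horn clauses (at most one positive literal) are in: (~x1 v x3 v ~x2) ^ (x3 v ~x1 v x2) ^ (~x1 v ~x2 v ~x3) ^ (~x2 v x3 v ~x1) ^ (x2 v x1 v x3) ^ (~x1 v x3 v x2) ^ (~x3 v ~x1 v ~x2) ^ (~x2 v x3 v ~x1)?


A Horn clause has at most one positive literal.
Clause 1: 1 positive lit(s) -> Horn
Clause 2: 2 positive lit(s) -> not Horn
Clause 3: 0 positive lit(s) -> Horn
Clause 4: 1 positive lit(s) -> Horn
Clause 5: 3 positive lit(s) -> not Horn
Clause 6: 2 positive lit(s) -> not Horn
Clause 7: 0 positive lit(s) -> Horn
Clause 8: 1 positive lit(s) -> Horn
Total Horn clauses = 5.

5


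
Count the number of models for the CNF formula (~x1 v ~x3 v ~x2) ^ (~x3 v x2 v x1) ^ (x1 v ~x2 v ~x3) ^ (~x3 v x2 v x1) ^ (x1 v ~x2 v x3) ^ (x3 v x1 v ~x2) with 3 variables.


Enumerate all 8 truth assignments over 3 variables.
Test each against every clause.
Satisfying assignments found: 4.

4


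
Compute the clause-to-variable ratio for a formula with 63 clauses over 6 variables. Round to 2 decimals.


Clause-to-variable ratio = clauses / variables.
63 / 6 = 10.5.

10.5


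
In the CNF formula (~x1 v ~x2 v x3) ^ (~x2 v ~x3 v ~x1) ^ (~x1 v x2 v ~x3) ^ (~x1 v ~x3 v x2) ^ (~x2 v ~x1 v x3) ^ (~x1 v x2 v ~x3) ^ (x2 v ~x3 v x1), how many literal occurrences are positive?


Scan each clause for unnegated literals.
Clause 1: 1 positive; Clause 2: 0 positive; Clause 3: 1 positive; Clause 4: 1 positive; Clause 5: 1 positive; Clause 6: 1 positive; Clause 7: 2 positive.
Total positive literal occurrences = 7.

7


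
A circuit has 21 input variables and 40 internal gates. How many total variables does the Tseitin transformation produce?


The Tseitin transformation introduces one auxiliary variable per gate.
Total variables = inputs + gates = 21 + 40 = 61.

61


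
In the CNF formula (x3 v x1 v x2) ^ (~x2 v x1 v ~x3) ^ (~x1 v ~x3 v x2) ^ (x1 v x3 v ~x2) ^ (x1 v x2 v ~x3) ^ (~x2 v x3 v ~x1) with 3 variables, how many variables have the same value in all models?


Find all satisfying assignments: 2 model(s).
Check which variables have the same value in every model.
Fixed variables: x1=T.
Backbone size = 1.

1


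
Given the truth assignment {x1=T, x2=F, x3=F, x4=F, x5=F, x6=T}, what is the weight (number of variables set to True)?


The weight is the number of variables assigned True.
True variables: x1, x6.
Weight = 2.

2


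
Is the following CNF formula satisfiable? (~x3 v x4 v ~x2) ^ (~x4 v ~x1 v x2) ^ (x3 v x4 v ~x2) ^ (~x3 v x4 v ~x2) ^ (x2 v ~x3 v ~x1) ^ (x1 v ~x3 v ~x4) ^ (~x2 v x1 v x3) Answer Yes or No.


Check all 16 possible truth assignments.
Number of satisfying assignments found: 6.
The formula is satisfiable.

Yes


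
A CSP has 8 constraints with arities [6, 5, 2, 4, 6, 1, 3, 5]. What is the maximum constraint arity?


The arities are: 6, 5, 2, 4, 6, 1, 3, 5.
Scan for the maximum value.
Maximum arity = 6.

6


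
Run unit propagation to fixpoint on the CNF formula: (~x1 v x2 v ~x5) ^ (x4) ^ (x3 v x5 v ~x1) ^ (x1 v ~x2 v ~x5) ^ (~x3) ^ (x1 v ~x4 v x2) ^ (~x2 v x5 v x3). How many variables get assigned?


Unit propagation repeatedly assigns the literal in any unit clause, then simplifies.
Assignments in order: x4 = T, x3 = F.
No further unit clauses remain.
Total variables assigned = 2.

2


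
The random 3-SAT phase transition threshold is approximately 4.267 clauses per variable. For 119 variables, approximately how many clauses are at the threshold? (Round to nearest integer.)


The 3-SAT phase transition occurs at approximately 4.267 clauses per variable.
m = 4.267 * 119 = 507.773.
Rounded to nearest integer: 508.

508


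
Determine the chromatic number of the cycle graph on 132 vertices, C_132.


A cycle on an even number of vertices is bipartite: alternate two colors around the cycle.
Since 132 is even, two colors suffice, and at least two are needed because the graph has edges.
Chromatic number = 2.

2


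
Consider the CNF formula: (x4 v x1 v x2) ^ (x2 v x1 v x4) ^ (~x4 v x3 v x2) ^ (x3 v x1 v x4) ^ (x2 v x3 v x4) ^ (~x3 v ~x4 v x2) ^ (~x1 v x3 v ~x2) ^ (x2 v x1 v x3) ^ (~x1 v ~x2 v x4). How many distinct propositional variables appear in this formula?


Identify each distinct variable in the formula.
Variables found: x1, x2, x3, x4.
Total distinct variables = 4.

4


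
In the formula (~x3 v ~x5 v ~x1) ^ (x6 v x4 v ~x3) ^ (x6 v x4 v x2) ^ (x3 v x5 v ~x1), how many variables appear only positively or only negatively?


A pure literal appears in only one polarity across all clauses.
Pure literals: x1 (negative only), x2 (positive only), x4 (positive only), x6 (positive only).
Count = 4.

4


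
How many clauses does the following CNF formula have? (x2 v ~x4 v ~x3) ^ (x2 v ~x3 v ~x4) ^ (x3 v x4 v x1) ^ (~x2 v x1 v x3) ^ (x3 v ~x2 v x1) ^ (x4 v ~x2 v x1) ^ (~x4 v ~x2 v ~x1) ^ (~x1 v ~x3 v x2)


Each group enclosed in parentheses joined by ^ is one clause.
Counting the conjuncts: 8 clauses.

8


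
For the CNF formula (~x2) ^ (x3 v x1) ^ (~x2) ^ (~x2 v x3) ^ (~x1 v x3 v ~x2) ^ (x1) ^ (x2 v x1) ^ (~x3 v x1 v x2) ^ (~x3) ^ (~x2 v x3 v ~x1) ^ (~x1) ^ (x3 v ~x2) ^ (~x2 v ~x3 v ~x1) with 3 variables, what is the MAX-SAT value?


Enumerate all 8 truth assignments.
For each, count how many of the 13 clauses are satisfied.
The formula is not fully satisfiable, so the maximum is below 13.
Maximum simultaneously satisfiable clauses = 12.

12


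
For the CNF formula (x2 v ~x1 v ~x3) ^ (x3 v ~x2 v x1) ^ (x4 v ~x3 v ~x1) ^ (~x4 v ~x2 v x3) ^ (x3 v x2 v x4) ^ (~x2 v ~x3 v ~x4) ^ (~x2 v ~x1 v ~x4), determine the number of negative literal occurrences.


Scan each clause for negated literals.
Clause 1: 2 negative; Clause 2: 1 negative; Clause 3: 2 negative; Clause 4: 2 negative; Clause 5: 0 negative; Clause 6: 3 negative; Clause 7: 3 negative.
Total negative literal occurrences = 13.

13


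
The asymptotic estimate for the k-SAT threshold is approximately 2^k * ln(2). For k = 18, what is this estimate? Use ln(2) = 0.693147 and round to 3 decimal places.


Using the asymptotic formula: threshold ~ 2^k * ln(2).
2^18 = 262144.
262144 * 0.693147 = 181704.327.

181704.327


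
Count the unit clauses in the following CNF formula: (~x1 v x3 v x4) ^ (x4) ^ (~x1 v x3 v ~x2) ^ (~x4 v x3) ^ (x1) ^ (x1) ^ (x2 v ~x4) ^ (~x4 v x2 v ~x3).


A unit clause contains exactly one literal.
Unit clauses found: (x4), (x1), (x1).
Count = 3.

3


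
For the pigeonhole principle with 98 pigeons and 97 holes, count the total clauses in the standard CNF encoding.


The PHP encoding has two parts:
1) At-least-one-hole clauses: 98 (one per pigeon, each with 97 literals).
2) At-most-one-pigeon-per-hole clauses: 97 holes * C(98,2) = 97 * 4753 = 461041.
Total clauses = 98 + 461041 = 461139.

461139


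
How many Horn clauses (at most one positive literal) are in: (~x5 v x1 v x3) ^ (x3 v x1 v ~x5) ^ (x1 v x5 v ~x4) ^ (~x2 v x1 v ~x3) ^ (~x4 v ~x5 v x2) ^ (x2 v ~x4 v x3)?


A Horn clause has at most one positive literal.
Clause 1: 2 positive lit(s) -> not Horn
Clause 2: 2 positive lit(s) -> not Horn
Clause 3: 2 positive lit(s) -> not Horn
Clause 4: 1 positive lit(s) -> Horn
Clause 5: 1 positive lit(s) -> Horn
Clause 6: 2 positive lit(s) -> not Horn
Total Horn clauses = 2.

2


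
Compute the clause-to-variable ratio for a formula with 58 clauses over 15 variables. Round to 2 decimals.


Clause-to-variable ratio = clauses / variables.
58 / 15 = 3.87.

3.87


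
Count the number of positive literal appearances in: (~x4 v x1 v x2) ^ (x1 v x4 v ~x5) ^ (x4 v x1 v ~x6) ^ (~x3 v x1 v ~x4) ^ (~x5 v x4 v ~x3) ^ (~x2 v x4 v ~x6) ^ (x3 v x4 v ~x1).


Scan each clause for unnegated literals.
Clause 1: 2 positive; Clause 2: 2 positive; Clause 3: 2 positive; Clause 4: 1 positive; Clause 5: 1 positive; Clause 6: 1 positive; Clause 7: 2 positive.
Total positive literal occurrences = 11.

11


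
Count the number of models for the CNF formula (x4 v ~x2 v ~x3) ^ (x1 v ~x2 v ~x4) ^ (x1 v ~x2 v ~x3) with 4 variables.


Enumerate all 16 truth assignments over 4 variables.
Test each against every clause.
Satisfying assignments found: 12.

12


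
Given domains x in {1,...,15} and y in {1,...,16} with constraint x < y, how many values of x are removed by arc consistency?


For the constraint x < y, x needs a supporting value in y's domain.
x can be at most 15 (one less than y's maximum).
Valid x values from domain: 15 out of 15.
Pruned = 15 - 15 = 0.

0


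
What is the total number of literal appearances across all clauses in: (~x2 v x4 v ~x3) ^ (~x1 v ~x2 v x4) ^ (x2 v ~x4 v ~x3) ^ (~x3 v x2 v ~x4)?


Clause lengths: 3, 3, 3, 3.
Sum = 3 + 3 + 3 + 3 = 12.

12


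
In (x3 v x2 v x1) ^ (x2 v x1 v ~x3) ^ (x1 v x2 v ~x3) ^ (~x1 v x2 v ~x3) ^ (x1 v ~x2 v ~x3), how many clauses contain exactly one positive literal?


A definite clause has exactly one positive literal.
Clause 1: 3 positive -> not definite
Clause 2: 2 positive -> not definite
Clause 3: 2 positive -> not definite
Clause 4: 1 positive -> definite
Clause 5: 1 positive -> definite
Definite clause count = 2.

2


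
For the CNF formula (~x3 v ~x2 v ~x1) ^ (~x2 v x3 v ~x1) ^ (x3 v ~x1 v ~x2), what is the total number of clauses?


Each group enclosed in parentheses joined by ^ is one clause.
Counting the conjuncts: 3 clauses.

3


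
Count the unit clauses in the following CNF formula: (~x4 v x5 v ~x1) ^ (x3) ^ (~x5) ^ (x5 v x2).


A unit clause contains exactly one literal.
Unit clauses found: (x3), (~x5).
Count = 2.

2


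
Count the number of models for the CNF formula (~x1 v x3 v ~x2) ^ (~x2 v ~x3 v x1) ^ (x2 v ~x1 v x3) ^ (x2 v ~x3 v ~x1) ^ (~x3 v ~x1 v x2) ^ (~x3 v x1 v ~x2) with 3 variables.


Enumerate all 8 truth assignments over 3 variables.
Test each against every clause.
Satisfying assignments found: 4.

4


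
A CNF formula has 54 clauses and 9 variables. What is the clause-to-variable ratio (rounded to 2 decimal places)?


Clause-to-variable ratio = clauses / variables.
54 / 9 = 6.0.

6.0


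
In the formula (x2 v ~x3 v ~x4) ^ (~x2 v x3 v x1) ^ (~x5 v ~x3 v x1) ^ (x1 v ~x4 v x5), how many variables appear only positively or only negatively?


A pure literal appears in only one polarity across all clauses.
Pure literals: x1 (positive only), x4 (negative only).
Count = 2.

2


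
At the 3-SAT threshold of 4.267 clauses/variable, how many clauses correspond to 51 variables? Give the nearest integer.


The 3-SAT phase transition occurs at approximately 4.267 clauses per variable.
m = 4.267 * 51 = 217.617.
Rounded to nearest integer: 218.

218


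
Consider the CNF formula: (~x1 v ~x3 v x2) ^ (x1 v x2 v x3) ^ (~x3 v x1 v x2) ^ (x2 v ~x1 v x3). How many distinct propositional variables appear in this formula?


Identify each distinct variable in the formula.
Variables found: x1, x2, x3.
Total distinct variables = 3.

3


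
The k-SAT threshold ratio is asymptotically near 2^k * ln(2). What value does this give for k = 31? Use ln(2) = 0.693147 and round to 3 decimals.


Using the asymptotic formula: threshold ~ 2^k * ln(2).
2^31 = 2147483648.
2147483648 * 0.693147 = 1488521848.16.

1488521848.16


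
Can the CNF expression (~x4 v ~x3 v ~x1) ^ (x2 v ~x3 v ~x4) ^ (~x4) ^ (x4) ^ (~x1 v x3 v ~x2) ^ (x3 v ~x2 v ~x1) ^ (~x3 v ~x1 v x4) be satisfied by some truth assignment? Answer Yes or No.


Check all 16 possible truth assignments.
Number of satisfying assignments found: 0.
The formula is unsatisfiable.

No


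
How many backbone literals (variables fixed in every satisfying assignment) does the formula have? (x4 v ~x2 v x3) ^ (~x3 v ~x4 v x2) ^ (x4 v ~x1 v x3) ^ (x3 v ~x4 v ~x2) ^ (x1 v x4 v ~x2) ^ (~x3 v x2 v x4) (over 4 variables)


Find all satisfying assignments: 6 model(s).
Check which variables have the same value in every model.
No variable is fixed across all models.
Backbone size = 0.

0


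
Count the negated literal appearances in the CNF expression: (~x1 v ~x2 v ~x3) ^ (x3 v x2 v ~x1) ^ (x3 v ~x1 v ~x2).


Scan each clause for negated literals.
Clause 1: 3 negative; Clause 2: 1 negative; Clause 3: 2 negative.
Total negative literal occurrences = 6.

6


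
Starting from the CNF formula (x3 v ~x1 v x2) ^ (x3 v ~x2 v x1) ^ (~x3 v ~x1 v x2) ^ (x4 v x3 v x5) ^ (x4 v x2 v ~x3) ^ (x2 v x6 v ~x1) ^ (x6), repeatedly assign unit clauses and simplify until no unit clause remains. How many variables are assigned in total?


Unit propagation repeatedly assigns the literal in any unit clause, then simplifies.
Assignments in order: x6 = T.
No further unit clauses remain.
Total variables assigned = 1.

1


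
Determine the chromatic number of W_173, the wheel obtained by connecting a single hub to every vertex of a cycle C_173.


W_173 consists of the cycle C_173 together with a hub vertex adjacent to every cycle vertex.
The cycle C_173 needs 3 colors (odd cycle -> 3).
The hub is adjacent to every cycle vertex, so it must receive a new color distinct from all of them.
Chromatic number = 3 + 1 = 4.

4


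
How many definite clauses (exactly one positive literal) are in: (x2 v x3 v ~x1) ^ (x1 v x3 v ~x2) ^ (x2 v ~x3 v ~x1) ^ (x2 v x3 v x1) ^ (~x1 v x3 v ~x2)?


A definite clause has exactly one positive literal.
Clause 1: 2 positive -> not definite
Clause 2: 2 positive -> not definite
Clause 3: 1 positive -> definite
Clause 4: 3 positive -> not definite
Clause 5: 1 positive -> definite
Definite clause count = 2.

2


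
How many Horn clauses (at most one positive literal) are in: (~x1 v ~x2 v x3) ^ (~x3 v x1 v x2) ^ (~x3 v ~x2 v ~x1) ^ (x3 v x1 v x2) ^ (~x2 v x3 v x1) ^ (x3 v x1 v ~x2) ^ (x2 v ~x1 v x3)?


A Horn clause has at most one positive literal.
Clause 1: 1 positive lit(s) -> Horn
Clause 2: 2 positive lit(s) -> not Horn
Clause 3: 0 positive lit(s) -> Horn
Clause 4: 3 positive lit(s) -> not Horn
Clause 5: 2 positive lit(s) -> not Horn
Clause 6: 2 positive lit(s) -> not Horn
Clause 7: 2 positive lit(s) -> not Horn
Total Horn clauses = 2.

2


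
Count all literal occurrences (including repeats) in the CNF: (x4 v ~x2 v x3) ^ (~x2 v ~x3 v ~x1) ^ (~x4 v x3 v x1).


Clause lengths: 3, 3, 3.
Sum = 3 + 3 + 3 = 9.

9


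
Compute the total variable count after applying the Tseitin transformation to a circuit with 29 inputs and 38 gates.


The Tseitin transformation introduces one auxiliary variable per gate.
Total variables = inputs + gates = 29 + 38 = 67.

67


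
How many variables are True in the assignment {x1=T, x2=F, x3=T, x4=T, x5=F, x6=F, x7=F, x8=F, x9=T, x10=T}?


The weight is the number of variables assigned True.
True variables: x1, x3, x4, x9, x10.
Weight = 5.

5


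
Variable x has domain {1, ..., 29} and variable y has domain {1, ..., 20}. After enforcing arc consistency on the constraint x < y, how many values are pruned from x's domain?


For the constraint x < y, x needs a supporting value in y's domain.
x can be at most 19 (one less than y's maximum).
Valid x values from domain: 19 out of 29.
Pruned = 29 - 19 = 10.

10


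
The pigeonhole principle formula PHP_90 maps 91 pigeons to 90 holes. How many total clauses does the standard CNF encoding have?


The PHP encoding has two parts:
1) At-least-one-hole clauses: 91 (one per pigeon, each with 90 literals).
2) At-most-one-pigeon-per-hole clauses: 90 holes * C(91,2) = 90 * 4095 = 368550.
Total clauses = 91 + 368550 = 368641.

368641


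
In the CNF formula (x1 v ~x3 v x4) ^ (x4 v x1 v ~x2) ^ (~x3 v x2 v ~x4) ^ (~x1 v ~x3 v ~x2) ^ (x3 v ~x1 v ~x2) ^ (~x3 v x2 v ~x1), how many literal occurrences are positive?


Scan each clause for unnegated literals.
Clause 1: 2 positive; Clause 2: 2 positive; Clause 3: 1 positive; Clause 4: 0 positive; Clause 5: 1 positive; Clause 6: 1 positive.
Total positive literal occurrences = 7.

7


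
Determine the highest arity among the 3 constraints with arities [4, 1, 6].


The arities are: 4, 1, 6.
Scan for the maximum value.
Maximum arity = 6.

6


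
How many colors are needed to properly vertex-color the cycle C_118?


A cycle on an even number of vertices is bipartite: alternate two colors around the cycle.
Since 118 is even, two colors suffice, and at least two are needed because the graph has edges.
Chromatic number = 2.

2


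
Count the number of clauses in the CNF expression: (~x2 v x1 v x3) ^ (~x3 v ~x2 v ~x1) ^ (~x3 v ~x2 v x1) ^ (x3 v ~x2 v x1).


Each group enclosed in parentheses joined by ^ is one clause.
Counting the conjuncts: 4 clauses.

4


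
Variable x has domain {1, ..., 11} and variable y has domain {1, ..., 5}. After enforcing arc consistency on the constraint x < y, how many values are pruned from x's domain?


For the constraint x < y, x needs a supporting value in y's domain.
x can be at most 4 (one less than y's maximum).
Valid x values from domain: 4 out of 11.
Pruned = 11 - 4 = 7.

7


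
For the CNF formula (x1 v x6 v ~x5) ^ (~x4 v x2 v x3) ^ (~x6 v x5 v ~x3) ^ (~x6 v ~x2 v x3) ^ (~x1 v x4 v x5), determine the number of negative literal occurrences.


Scan each clause for negated literals.
Clause 1: 1 negative; Clause 2: 1 negative; Clause 3: 2 negative; Clause 4: 2 negative; Clause 5: 1 negative.
Total negative literal occurrences = 7.

7


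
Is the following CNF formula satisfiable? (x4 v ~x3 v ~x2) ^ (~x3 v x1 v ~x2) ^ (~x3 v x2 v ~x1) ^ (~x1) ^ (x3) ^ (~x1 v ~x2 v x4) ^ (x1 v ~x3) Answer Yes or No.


Check all 16 possible truth assignments.
Number of satisfying assignments found: 0.
The formula is unsatisfiable.

No


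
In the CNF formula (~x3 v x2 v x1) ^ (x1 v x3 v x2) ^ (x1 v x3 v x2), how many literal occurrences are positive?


Scan each clause for unnegated literals.
Clause 1: 2 positive; Clause 2: 3 positive; Clause 3: 3 positive.
Total positive literal occurrences = 8.

8


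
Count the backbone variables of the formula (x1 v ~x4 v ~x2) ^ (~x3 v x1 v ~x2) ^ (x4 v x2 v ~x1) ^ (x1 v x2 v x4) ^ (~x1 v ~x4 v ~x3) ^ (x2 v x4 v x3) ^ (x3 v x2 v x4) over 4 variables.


Find all satisfying assignments: 7 model(s).
Check which variables have the same value in every model.
No variable is fixed across all models.
Backbone size = 0.

0


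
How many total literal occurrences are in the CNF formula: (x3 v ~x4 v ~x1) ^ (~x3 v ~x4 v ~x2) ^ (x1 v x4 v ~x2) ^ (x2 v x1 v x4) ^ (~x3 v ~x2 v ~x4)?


Clause lengths: 3, 3, 3, 3, 3.
Sum = 3 + 3 + 3 + 3 + 3 = 15.

15


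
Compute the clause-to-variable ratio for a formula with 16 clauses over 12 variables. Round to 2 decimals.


Clause-to-variable ratio = clauses / variables.
16 / 12 = 1.33.

1.33


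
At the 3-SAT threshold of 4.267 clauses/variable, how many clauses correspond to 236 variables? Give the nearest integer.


The 3-SAT phase transition occurs at approximately 4.267 clauses per variable.
m = 4.267 * 236 = 1007.012.
Rounded to nearest integer: 1007.

1007


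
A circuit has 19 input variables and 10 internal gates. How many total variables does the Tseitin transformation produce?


The Tseitin transformation introduces one auxiliary variable per gate.
Total variables = inputs + gates = 19 + 10 = 29.

29


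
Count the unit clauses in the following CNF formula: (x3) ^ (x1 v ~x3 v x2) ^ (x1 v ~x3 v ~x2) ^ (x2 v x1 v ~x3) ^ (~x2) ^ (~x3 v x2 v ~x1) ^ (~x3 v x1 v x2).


A unit clause contains exactly one literal.
Unit clauses found: (x3), (~x2).
Count = 2.

2


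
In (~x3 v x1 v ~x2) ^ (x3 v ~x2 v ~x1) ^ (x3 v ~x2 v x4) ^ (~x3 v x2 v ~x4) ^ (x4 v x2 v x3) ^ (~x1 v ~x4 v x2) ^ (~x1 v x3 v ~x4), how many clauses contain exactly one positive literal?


A definite clause has exactly one positive literal.
Clause 1: 1 positive -> definite
Clause 2: 1 positive -> definite
Clause 3: 2 positive -> not definite
Clause 4: 1 positive -> definite
Clause 5: 3 positive -> not definite
Clause 6: 1 positive -> definite
Clause 7: 1 positive -> definite
Definite clause count = 5.

5


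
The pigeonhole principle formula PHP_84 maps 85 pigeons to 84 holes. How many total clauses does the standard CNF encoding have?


The PHP encoding has two parts:
1) At-least-one-hole clauses: 85 (one per pigeon, each with 84 literals).
2) At-most-one-pigeon-per-hole clauses: 84 holes * C(85,2) = 84 * 3570 = 299880.
Total clauses = 85 + 299880 = 299965.

299965


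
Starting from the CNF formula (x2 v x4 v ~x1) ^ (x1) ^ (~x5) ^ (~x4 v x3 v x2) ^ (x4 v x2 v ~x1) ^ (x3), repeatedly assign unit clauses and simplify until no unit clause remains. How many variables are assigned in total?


Unit propagation repeatedly assigns the literal in any unit clause, then simplifies.
Assignments in order: x1 = T, x5 = F, x3 = T.
No further unit clauses remain.
Total variables assigned = 3.

3


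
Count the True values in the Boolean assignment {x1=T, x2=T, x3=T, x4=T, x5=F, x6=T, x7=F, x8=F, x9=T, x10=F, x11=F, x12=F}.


The weight is the number of variables assigned True.
True variables: x1, x2, x3, x4, x6, x9.
Weight = 6.

6


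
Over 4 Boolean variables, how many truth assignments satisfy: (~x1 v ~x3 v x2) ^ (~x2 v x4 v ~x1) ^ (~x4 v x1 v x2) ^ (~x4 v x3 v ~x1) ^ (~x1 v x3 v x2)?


Enumerate all 16 truth assignments over 4 variables.
Test each against every clause.
Satisfying assignments found: 7.

7


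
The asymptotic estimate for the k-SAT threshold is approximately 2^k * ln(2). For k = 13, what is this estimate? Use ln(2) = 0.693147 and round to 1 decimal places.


Using the asymptotic formula: threshold ~ 2^k * ln(2).
2^13 = 8192.
8192 * 0.693147 = 5678.3.

5678.3
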